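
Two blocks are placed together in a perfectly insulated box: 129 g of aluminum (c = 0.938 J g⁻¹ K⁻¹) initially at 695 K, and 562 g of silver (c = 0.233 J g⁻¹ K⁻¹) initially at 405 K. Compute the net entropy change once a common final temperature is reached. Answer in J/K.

Energy balance: T_f = (m₁c₁T₁ + m₂c₂T₂)/(m₁c₁ + m₂c₂) = 544.28 K.
ΔS₁ = m₁c₁ ln(T_f/T₁) = 121.002 × ln(544.28/695) = -29.58 J/K.
ΔS₂ = m₂c₂ ln(T_f/T₂) = 130.946 × ln(544.28/405) = 38.7 J/K.
ΔS_total = -29.58 + 38.7 = 9.12 J/K.

ΔS_total = 9.12 J/K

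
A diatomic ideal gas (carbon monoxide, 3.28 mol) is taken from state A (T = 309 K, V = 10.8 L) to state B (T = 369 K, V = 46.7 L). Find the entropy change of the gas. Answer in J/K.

Entropy is a state function: ΔS = nC_V ln(T₂/T₁) + nR ln(V₂/V₁), with C_V = 5R/2 = 20.79 J mol⁻¹ K⁻¹ for a diatomic ideal gas.
ΔS = 3.28 × [20.79 × ln(369/309) + 8.314 × ln(46.7/10.8)] = 52 J/K.

ΔS = 52 J/K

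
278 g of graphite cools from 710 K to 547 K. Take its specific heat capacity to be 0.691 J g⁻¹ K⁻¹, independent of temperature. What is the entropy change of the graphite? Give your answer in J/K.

ΔS = ∫dQ_rev/T = m c ln(T₂/T₁) = 278 × 0.691 × ln(547/710) = -50.1 J/K.

ΔS = -50.1 J/K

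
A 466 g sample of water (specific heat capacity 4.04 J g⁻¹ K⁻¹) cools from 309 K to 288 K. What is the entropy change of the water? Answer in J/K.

ΔS = -133 J/K

ΔS = ∫dQ_rev/T = m c ln(T₂/T₁) = 466 × 4.04 × ln(288/309) = -133 J/K.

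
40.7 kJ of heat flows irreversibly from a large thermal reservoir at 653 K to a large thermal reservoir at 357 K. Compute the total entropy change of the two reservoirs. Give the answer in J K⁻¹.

ΔS_total = 51.7 J/K

ΔS_hot = −Q/T_H = −40700/653 = -62.33 J/K and ΔS_cold = +Q/T_C = 40700/357 = 114 J/K.
ΔS_total = -62.33 + 114 = 51.7 J/K, positive as the second law requires.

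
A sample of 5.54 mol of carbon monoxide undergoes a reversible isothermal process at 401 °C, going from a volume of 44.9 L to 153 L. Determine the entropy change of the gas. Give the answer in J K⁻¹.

ΔS_gas = 56.5 J/K

For an isothermal ideal gas ΔS_gas = nR ln(V₂/V₁) = 5.54 × 8.314 × ln(153/44.9) = 56.5 J/K.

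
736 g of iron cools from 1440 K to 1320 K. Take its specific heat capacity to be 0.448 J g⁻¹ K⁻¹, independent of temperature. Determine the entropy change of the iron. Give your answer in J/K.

ΔS = -28.7 J/K

ΔS = ∫dQ_rev/T = m c ln(T₂/T₁) = 736 × 0.448 × ln(1320/1440) = -28.7 J/K.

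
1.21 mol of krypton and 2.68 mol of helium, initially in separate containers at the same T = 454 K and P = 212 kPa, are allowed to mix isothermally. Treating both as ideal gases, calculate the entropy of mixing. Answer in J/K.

ΔS_mix = 20 J/K

Mole fractions: x_A = 1.21/3.89 = 0.311, x_B = 0.689.
ΔS_mix = −R(n_A ln x_A + n_B ln x_B) = −8.314 × (1.21 ln 0.311 + 2.68 ln 0.689) = 20 J/K.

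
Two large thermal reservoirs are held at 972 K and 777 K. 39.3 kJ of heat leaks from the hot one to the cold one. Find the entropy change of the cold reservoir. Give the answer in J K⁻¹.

ΔS_cold = 50.6 J/K

The cold reservoir gains heat Q, so ΔS_cold = +Q/T_C = 39300/777 = 50.6 J/K.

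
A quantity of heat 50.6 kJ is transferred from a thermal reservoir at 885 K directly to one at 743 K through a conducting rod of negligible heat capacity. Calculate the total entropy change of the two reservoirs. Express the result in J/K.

ΔS_hot = −Q/T_H = −50600/885 = -57.18 J/K and ΔS_cold = +Q/T_C = 50600/743 = 68.1 J/K.
ΔS_total = -57.18 + 68.1 = 10.9 J/K, positive as the second law requires.

ΔS_total = 10.9 J/K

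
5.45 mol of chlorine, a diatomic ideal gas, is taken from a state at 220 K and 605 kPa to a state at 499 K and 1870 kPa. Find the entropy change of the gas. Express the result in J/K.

ΔS = nC_p ln(T₂/T₁) − nR ln(P₂/P₁), with C_p = 7R/2 = 29.1 J mol⁻¹ K⁻¹ for a diatomic ideal gas.
ΔS = 5.45 × [29.1 × ln(499/220) − 8.314 × ln(1870/605)] = 78.7 J/K.

ΔS = 78.7 J/K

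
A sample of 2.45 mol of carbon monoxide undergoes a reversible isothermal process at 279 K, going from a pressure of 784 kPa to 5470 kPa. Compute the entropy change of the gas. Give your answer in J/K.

ΔS_gas = -39.6 J/K

For an isothermal ideal gas ΔS_gas = nR ln(P₁/P₂) = 2.45 × 8.314 × ln(784/5470) = -39.6 J/K.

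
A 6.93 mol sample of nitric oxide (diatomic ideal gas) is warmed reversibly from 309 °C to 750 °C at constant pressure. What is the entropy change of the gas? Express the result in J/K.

ΔS = 114 J/K

In kelvin: T₁ = 582.15 K, T₂ = 1023.15 K. At constant pressure, ΔS = nC_p ln(T₂/T₁) with C_p = 7R/2 = 29.1 J mol⁻¹ K⁻¹.
ΔS = 6.93 × 29.1 × ln(1023.15/582.15) = 114 J/K.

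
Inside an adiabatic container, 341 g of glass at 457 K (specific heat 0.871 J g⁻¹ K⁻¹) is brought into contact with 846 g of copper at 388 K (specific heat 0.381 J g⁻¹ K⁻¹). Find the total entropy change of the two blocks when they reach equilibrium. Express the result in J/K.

ΔS_total = 2.07 J/K

Energy balance: T_f = (m₁c₁T₁ + m₂c₂T₂)/(m₁c₁ + m₂c₂) = 421.09 K.
ΔS₁ = m₁c₁ ln(T_f/T₁) = 297.011 × ln(421.09/457) = -24.31 J/K.
ΔS₂ = m₂c₂ ln(T_f/T₂) = 322.326 × ln(421.09/388) = 26.38 J/K.
ΔS_total = -24.31 + 26.38 = 2.07 J/K.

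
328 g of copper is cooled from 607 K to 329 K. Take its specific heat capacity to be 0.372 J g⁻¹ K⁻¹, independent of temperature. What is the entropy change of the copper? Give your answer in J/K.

ΔS = ∫dQ_rev/T = m c ln(T₂/T₁) = 328 × 0.372 × ln(329/607) = -74.7 J/K.

ΔS = -74.7 J/K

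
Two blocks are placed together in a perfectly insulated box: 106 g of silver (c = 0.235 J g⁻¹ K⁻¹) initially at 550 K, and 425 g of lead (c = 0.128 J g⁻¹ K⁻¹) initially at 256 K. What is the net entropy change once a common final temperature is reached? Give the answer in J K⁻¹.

Energy balance: T_f = (m₁c₁T₁ + m₂c₂T₂)/(m₁c₁ + m₂c₂) = 348.34 K.
ΔS₁ = m₁c₁ ln(T_f/T₁) = 24.91 × ln(348.34/550) = -11.38 J/K.
ΔS₂ = m₂c₂ ln(T_f/T₂) = 54.4 × ln(348.34/256) = 16.76 J/K.
ΔS_total = -11.38 + 16.76 = 5.38 J/K.

ΔS_total = 5.38 J/K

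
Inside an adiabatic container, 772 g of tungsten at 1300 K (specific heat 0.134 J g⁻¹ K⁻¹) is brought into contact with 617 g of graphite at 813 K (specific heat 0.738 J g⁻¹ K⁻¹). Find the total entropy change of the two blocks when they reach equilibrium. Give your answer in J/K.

Energy balance: T_f = (m₁c₁T₁ + m₂c₂T₂)/(m₁c₁ + m₂c₂) = 903.16 K.
ΔS₁ = m₁c₁ ln(T_f/T₁) = 103.448 × ln(903.16/1300) = -37.68 J/K.
ΔS₂ = m₂c₂ ln(T_f/T₂) = 455.346 × ln(903.16/813) = 47.89 J/K.
ΔS_total = -37.68 + 47.89 = 10.2 J/K.

ΔS_total = 10.2 J/K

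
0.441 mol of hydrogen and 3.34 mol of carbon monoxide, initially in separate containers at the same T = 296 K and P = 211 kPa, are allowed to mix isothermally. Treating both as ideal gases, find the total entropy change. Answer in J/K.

Mole fractions: x_A = 0.441/3.78 = 0.117, x_B = 0.883.
ΔS_mix = −R(n_A ln x_A + n_B ln x_B) = −8.314 × (0.441 ln 0.117 + 3.34 ln 0.883) = 11.3 J/K.

ΔS_mix = 11.3 J/K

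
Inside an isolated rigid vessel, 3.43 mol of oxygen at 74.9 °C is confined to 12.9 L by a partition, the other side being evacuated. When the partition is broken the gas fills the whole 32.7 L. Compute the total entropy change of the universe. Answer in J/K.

For an ideal gas in free expansion Q = 0 and W = 0, so T is unchanged.
Entropy is a state function; using a reversible isothermal path, ΔS_gas = nR ln(V₂/V₁) = 3.43 × 8.314 × ln(32.7/12.9) = 26.5 J/K.
The insulated surroundings exchange no heat, so ΔS_surr = 0 and ΔS_universe = ΔS_gas.

ΔS_universe = 26.5 J/K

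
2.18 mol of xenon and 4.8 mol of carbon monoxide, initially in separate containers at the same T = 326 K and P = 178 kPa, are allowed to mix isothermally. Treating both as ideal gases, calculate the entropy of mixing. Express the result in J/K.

ΔS_mix = 36 J/K

Mole fractions: x_A = 2.18/6.98 = 0.312, x_B = 0.688.
ΔS_mix = −R(n_A ln x_A + n_B ln x_B) = −8.314 × (2.18 ln 0.312 + 4.8 ln 0.688) = 36 J/K.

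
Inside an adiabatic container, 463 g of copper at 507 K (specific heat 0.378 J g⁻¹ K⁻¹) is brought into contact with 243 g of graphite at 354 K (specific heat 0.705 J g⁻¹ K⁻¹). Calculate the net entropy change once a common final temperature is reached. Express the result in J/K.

Energy balance: T_f = (m₁c₁T₁ + m₂c₂T₂)/(m₁c₁ + m₂c₂) = 431.32 K.
ΔS₁ = m₁c₁ ln(T_f/T₁) = 175.014 × ln(431.32/507) = -28.29 J/K.
ΔS₂ = m₂c₂ ln(T_f/T₂) = 171.315 × ln(431.32/354) = 33.84 J/K.
ΔS_total = -28.29 + 33.84 = 5.55 J/K.

ΔS_total = 5.55 J/K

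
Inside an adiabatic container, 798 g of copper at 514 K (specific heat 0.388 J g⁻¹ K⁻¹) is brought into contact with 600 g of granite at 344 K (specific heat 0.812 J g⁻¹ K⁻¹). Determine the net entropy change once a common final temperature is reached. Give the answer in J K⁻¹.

Energy balance: T_f = (m₁c₁T₁ + m₂c₂T₂)/(m₁c₁ + m₂c₂) = 410.06 K.
ΔS₁ = m₁c₁ ln(T_f/T₁) = 309.624 × ln(410.06/514) = -69.95 J/K.
ΔS₂ = m₂c₂ ln(T_f/T₂) = 487.2 × ln(410.06/344) = 85.58 J/K.
ΔS_total = -69.95 + 85.58 = 15.6 J/K.

ΔS_total = 15.6 J/K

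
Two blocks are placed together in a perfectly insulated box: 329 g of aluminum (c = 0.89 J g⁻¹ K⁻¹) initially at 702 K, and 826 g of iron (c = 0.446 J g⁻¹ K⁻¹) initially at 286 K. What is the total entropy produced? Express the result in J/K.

ΔS_total = 65.8 J/K

Energy balance: T_f = (m₁c₁T₁ + m₂c₂T₂)/(m₁c₁ + m₂c₂) = 470.22 K.
ΔS₁ = m₁c₁ ln(T_f/T₁) = 292.81 × ln(470.22/702) = -117.34 J/K.
ΔS₂ = m₂c₂ ln(T_f/T₂) = 368.396 × ln(470.22/286) = 183.17 J/K.
ΔS_total = -117.34 + 183.17 = 65.8 J/K.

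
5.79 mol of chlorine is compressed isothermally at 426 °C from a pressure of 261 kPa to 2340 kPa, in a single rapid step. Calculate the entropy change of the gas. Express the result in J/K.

Entropy is a state function, so ΔS_gas depends only on the end states.
For an isothermal ideal gas ΔS_gas = nR ln(P₁/P₂) = 5.79 × 8.314 × ln(261/2340) = -106 J/K.

ΔS_gas = -106 J/K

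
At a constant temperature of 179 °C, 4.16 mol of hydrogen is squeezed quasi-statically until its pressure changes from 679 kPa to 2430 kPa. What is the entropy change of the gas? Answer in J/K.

ΔS_gas = -44.1 J/K

For an isothermal ideal gas ΔS_gas = nR ln(P₁/P₂) = 4.16 × 8.314 × ln(679/2430) = -44.1 J/K.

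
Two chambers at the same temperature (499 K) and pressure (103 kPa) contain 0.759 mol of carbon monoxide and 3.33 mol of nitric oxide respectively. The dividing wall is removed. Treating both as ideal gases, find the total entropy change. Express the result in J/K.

Mole fractions: x_A = 0.759/4.09 = 0.186, x_B = 0.814.
ΔS_mix = −R(n_A ln x_A + n_B ln x_B) = −8.314 × (0.759 ln 0.186 + 3.33 ln 0.814) = 16.3 J/K.

ΔS_mix = 16.3 J/K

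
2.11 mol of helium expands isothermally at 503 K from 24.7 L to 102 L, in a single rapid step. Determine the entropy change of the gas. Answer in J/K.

ΔS_gas = 24.9 J/K

Entropy is a state function, so ΔS_gas depends only on the end states.
For an isothermal ideal gas ΔS_gas = nR ln(V₂/V₁) = 2.11 × 8.314 × ln(102/24.7) = 24.9 J/K.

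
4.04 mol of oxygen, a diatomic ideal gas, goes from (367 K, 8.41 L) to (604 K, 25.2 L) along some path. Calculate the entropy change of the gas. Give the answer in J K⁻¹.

Entropy is a state function: ΔS = nC_V ln(T₂/T₁) + nR ln(V₂/V₁), with C_V = 5R/2 = 20.79 J mol⁻¹ K⁻¹ for a diatomic ideal gas.
ΔS = 4.04 × [20.79 × ln(604/367) + 8.314 × ln(25.2/8.41)] = 78.7 J/K.

ΔS = 78.7 J/K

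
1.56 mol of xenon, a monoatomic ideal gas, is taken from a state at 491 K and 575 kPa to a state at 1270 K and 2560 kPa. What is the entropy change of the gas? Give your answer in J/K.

ΔS = 11.4 J/K

ΔS = nC_p ln(T₂/T₁) − nR ln(P₂/P₁), with C_p = 5R/2 = 20.79 J mol⁻¹ K⁻¹ for a monoatomic ideal gas.
ΔS = 1.56 × [20.79 × ln(1270/491) − 8.314 × ln(2560/575)] = 11.4 J/K.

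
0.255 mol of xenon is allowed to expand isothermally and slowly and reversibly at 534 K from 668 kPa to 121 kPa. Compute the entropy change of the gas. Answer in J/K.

ΔS_gas = 3.62 J/K

For an isothermal ideal gas ΔS_gas = nR ln(P₁/P₂) = 0.255 × 8.314 × ln(668/121) = 3.62 J/K.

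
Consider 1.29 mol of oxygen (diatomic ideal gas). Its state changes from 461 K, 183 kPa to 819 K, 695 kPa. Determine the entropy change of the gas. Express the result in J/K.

ΔS = 7.26 J/K

ΔS = nC_p ln(T₂/T₁) − nR ln(P₂/P₁), with C_p = 7R/2 = 29.1 J mol⁻¹ K⁻¹ for a diatomic ideal gas.
ΔS = 1.29 × [29.1 × ln(819/461) − 8.314 × ln(695/183)] = 7.26 J/K.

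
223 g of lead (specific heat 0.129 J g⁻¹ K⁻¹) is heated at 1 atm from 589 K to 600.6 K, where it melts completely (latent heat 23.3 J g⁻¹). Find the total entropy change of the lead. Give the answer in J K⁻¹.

ΔS = 9.21 J/K

Warming step: ΔS₁ = m c ln(T_tr/T_i) = 223 × 0.129 × ln(600.6/589) = 0.561 J/K.
Phase change: ΔS₂ = +mL/T_tr = 223 × 23.3 / 600.6 = 8.651 J/K.
ΔS_total = (0.561) + (8.651) = 9.21 J/K.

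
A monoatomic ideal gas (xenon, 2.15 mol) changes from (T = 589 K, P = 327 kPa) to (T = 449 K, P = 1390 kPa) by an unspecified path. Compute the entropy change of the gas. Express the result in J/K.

ΔS = nC_p ln(T₂/T₁) − nR ln(P₂/P₁), with C_p = 5R/2 = 20.79 J mol⁻¹ K⁻¹ for a monoatomic ideal gas.
ΔS = 2.15 × [20.79 × ln(449/589) − 8.314 × ln(1390/327)] = -38 J/K.

ΔS = -38 J/K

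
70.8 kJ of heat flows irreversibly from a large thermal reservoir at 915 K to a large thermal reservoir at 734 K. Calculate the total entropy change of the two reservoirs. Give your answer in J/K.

ΔS_hot = −Q/T_H = −70800/915 = -77.38 J/K and ΔS_cold = +Q/T_C = 70800/734 = 96.46 J/K.
ΔS_total = -77.38 + 96.46 = 19.1 J/K, positive as the second law requires.

ΔS_total = 19.1 J/K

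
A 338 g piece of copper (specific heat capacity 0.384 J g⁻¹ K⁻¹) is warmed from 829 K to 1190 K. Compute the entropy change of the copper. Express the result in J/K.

ΔS = ∫dQ_rev/T = m c ln(T₂/T₁) = 338 × 0.384 × ln(1190/829) = 46.9 J/K.

ΔS = 46.9 J/K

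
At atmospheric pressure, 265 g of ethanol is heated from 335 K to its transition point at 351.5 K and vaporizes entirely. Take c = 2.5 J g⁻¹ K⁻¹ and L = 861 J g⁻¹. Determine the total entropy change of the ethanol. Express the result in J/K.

Warming step: ΔS₁ = m c ln(T_tr/T_i) = 265 × 2.5 × ln(351.5/335) = 31.85 J/K.
Phase change: ΔS₂ = +mL/T_tr = 265 × 861 / 351.5 = 649.1 J/K.
ΔS_total = (31.85) + (649.1) = 681 J/K.

ΔS = 681 J/K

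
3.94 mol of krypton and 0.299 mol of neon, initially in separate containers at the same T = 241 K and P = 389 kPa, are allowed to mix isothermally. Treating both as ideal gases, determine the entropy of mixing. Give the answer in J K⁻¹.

ΔS_mix = 8.99 J/K

Mole fractions: x_A = 3.94/4.24 = 0.929, x_B = 0.0705.
ΔS_mix = −R(n_A ln x_A + n_B ln x_B) = −8.314 × (3.94 ln 0.929 + 0.299 ln 0.0705) = 8.99 J/K.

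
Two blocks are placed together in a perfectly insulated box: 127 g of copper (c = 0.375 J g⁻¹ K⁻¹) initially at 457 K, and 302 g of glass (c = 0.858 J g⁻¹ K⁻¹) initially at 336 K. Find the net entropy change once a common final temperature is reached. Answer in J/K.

Energy balance: T_f = (m₁c₁T₁ + m₂c₂T₂)/(m₁c₁ + m₂c₂) = 354.79 K.
ΔS₁ = m₁c₁ ln(T_f/T₁) = 47.625 × ln(354.79/457) = -12.06 J/K.
ΔS₂ = m₂c₂ ln(T_f/T₂) = 259.116 × ln(354.79/336) = 14.1 J/K.
ΔS_total = -12.06 + 14.1 = 2.04 J/K.

ΔS_total = 2.04 J/K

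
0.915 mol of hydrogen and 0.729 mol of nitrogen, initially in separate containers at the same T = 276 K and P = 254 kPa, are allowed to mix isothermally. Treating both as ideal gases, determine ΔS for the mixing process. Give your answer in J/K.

Mole fractions: x_A = 0.915/1.64 = 0.557, x_B = 0.443.
ΔS_mix = −R(n_A ln x_A + n_B ln x_B) = −8.314 × (0.915 ln 0.557 + 0.729 ln 0.443) = 9.39 J/K.

ΔS_mix = 9.39 J/K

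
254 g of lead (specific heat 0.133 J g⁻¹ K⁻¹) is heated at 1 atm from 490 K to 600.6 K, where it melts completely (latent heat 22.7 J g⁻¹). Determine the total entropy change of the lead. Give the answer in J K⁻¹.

Warming step: ΔS₁ = m c ln(T_tr/T_i) = 254 × 0.133 × ln(600.6/490) = 6.875 J/K.
Phase change: ΔS₂ = +mL/T_tr = 254 × 22.7 / 600.6 = 9.6 J/K.
ΔS_total = (6.875) + (9.6) = 16.5 J/K.

ΔS = 16.5 J/K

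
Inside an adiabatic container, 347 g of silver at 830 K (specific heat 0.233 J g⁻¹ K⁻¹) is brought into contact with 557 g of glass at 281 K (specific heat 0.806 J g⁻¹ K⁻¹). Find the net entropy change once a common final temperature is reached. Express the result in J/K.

ΔS_total = 50.7 J/K

Energy balance: T_f = (m₁c₁T₁ + m₂c₂T₂)/(m₁c₁ + m₂c₂) = 364.78 K.
ΔS₁ = m₁c₁ ln(T_f/T₁) = 80.851 × ln(364.78/830) = -66.47 J/K.
ΔS₂ = m₂c₂ ln(T_f/T₂) = 448.942 × ln(364.78/281) = 117.15 J/K.
ΔS_total = -66.47 + 117.15 = 50.7 J/K.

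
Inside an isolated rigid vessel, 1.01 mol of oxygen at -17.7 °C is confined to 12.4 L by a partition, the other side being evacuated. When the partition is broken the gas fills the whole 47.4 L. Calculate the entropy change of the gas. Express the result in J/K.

No heat is exchanged and no work is done, so the ideal-gas temperature stays constant.
Entropy is a state function; using a reversible isothermal path, ΔS_gas = nR ln(V₂/V₁) = 1.01 × 8.314 × ln(47.4/12.4) = 11.3 J/K.

ΔS_gas = 11.3 J/K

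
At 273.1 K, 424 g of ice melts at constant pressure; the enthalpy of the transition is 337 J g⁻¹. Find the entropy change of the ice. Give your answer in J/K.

ΔS = 523 J/K

Heat absorbed by the substance: Q = mL = 424 × 337 = 142888 J.
At constant T, ΔS = Q_rev/T = 142888 / 273.1 = 523 J/K.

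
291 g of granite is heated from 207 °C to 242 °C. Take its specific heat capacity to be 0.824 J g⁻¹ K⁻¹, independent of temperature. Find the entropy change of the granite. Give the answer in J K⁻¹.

ΔS = 16.9 J/K

In kelvin: T₁ = 480.15 K, T₂ = 515.15 K. ΔS = ∫dQ_rev/T = m c ln(T₂/T₁) = 291 × 0.824 × ln(515.15/480.15) = 16.9 J/K.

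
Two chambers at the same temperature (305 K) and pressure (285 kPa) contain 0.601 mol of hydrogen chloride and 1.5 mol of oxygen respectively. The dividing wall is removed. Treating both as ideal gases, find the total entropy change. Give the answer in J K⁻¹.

Mole fractions: x_A = 0.601/2.1 = 0.286, x_B = 0.714.
ΔS_mix = −R(n_A ln x_A + n_B ln x_B) = −8.314 × (0.601 ln 0.286 + 1.5 ln 0.714) = 10.5 J/K.

ΔS_mix = 10.5 J/K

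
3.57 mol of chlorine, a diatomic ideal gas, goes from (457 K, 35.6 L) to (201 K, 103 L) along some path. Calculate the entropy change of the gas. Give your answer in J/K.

ΔS = -29.4 J/K

Entropy is a state function: ΔS = nC_V ln(T₂/T₁) + nR ln(V₂/V₁), with C_V = 5R/2 = 20.79 J mol⁻¹ K⁻¹ for a diatomic ideal gas.
ΔS = 3.57 × [20.79 × ln(201/457) + 8.314 × ln(103/35.6)] = -29.4 J/K.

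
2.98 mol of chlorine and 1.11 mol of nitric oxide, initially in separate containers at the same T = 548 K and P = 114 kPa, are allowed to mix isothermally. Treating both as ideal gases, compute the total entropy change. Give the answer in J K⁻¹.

ΔS_mix = 19.9 J/K

Mole fractions: x_A = 2.98/4.09 = 0.729, x_B = 0.271.
ΔS_mix = −R(n_A ln x_A + n_B ln x_B) = −8.314 × (2.98 ln 0.729 + 1.11 ln 0.271) = 19.9 J/K.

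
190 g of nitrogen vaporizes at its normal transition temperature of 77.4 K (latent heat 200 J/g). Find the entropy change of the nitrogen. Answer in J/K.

ΔS = 491 J/K

Heat absorbed by the substance: Q = mL = 190 × 200 = 38000 J.
At constant T, ΔS = Q_rev/T = 38000 / 77.4 = 491 J/K.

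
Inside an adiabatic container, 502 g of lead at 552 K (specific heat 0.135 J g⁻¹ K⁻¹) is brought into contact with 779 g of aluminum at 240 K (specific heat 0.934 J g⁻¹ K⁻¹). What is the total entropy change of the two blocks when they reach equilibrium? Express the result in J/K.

ΔS_total = 27.1 J/K

Energy balance: T_f = (m₁c₁T₁ + m₂c₂T₂)/(m₁c₁ + m₂c₂) = 266.58 K.
ΔS₁ = m₁c₁ ln(T_f/T₁) = 67.77 × ln(266.58/552) = -49.33 J/K.
ΔS₂ = m₂c₂ ln(T_f/T₂) = 727.586 × ln(266.58/240) = 76.43 J/K.
ΔS_total = -49.33 + 76.43 = 27.1 J/K.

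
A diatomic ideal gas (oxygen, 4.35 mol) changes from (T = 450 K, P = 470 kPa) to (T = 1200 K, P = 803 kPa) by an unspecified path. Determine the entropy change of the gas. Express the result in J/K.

ΔS = 105 J/K

ΔS = nC_p ln(T₂/T₁) − nR ln(P₂/P₁), with C_p = 7R/2 = 29.1 J mol⁻¹ K⁻¹ for a diatomic ideal gas.
ΔS = 4.35 × [29.1 × ln(1200/450) − 8.314 × ln(803/470)] = 105 J/K.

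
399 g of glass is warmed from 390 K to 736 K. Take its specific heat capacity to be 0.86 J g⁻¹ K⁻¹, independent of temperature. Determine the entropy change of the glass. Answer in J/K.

ΔS = 218 J/K

ΔS = ∫dQ_rev/T = m c ln(T₂/T₁) = 399 × 0.86 × ln(736/390) = 218 J/K.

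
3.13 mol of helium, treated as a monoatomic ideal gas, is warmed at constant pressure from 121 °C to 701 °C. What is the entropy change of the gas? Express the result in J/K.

In kelvin: T₁ = 394.15 K, T₂ = 974.15 K. At constant pressure, ΔS = nC_p ln(T₂/T₁) with C_p = 5R/2 = 20.79 J mol⁻¹ K⁻¹.
ΔS = 3.13 × 20.79 × ln(974.15/394.15) = 58.9 J/K.

ΔS = 58.9 J/K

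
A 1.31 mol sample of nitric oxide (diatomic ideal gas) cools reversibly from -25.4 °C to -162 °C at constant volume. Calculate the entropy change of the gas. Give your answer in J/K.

In kelvin: T₁ = 247.75 K, T₂ = 111.15 K. At constant volume, ΔS = nC_V ln(T₂/T₁) with C_V = 5R/2 = 20.79 J mol⁻¹ K⁻¹.
ΔS = 1.31 × 20.79 × ln(111.15/247.75) = -21.8 J/K.

ΔS = -21.8 J/K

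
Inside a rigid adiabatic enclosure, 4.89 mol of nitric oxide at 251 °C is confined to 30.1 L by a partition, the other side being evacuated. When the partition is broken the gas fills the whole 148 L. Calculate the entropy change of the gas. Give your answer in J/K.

ΔS_gas = 64.8 J/K

For an ideal gas in free expansion Q = 0 and W = 0, so T is unchanged.
Entropy is a state function; using a reversible isothermal path, ΔS_gas = nR ln(V₂/V₁) = 4.89 × 8.314 × ln(148/30.1) = 64.8 J/K.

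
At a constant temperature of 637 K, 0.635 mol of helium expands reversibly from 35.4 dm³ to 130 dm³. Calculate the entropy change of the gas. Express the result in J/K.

ΔS_gas = 6.87 J/K

For an isothermal ideal gas ΔS_gas = nR ln(V₂/V₁) = 0.635 × 8.314 × ln(130/35.4) = 6.87 J/K.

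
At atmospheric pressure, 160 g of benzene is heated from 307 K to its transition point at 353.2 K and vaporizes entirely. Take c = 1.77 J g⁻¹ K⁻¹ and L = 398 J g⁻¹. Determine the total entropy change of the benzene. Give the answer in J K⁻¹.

Warming step: ΔS₁ = m c ln(T_tr/T_i) = 160 × 1.77 × ln(353.2/307) = 39.7 J/K.
Phase change: ΔS₂ = +mL/T_tr = 160 × 398 / 353.2 = 180.3 J/K.
ΔS_total = (39.7) + (180.3) = 220 J/K.

ΔS = 220 J/K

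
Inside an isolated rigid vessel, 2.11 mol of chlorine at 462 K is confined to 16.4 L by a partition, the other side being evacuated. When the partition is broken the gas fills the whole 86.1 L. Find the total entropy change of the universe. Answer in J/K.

For an ideal gas in free expansion Q = 0 and W = 0, so T is unchanged.
Entropy is a state function; using a reversible isothermal path, ΔS_gas = nR ln(V₂/V₁) = 2.11 × 8.314 × ln(86.1/16.4) = 29.1 J/K.
The insulated surroundings exchange no heat, so ΔS_surr = 0 and ΔS_universe = ΔS_gas.

ΔS_universe = 29.1 J/K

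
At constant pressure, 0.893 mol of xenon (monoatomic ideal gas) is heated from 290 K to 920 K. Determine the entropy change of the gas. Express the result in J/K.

ΔS = 21.4 J/K

At constant pressure, ΔS = nC_p ln(T₂/T₁) with C_p = 5R/2 = 20.79 J mol⁻¹ K⁻¹.
ΔS = 0.893 × 20.79 × ln(920/290) = 21.4 J/K.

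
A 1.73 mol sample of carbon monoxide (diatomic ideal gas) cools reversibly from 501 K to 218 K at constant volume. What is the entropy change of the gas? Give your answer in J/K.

At constant volume, ΔS = nC_V ln(T₂/T₁) with C_V = 5R/2 = 20.79 J mol⁻¹ K⁻¹.
ΔS = 1.73 × 20.79 × ln(218/501) = -29.9 J/K.

ΔS = -29.9 J/K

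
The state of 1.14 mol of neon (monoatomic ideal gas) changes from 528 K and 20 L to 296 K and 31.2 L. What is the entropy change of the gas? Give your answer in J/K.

ΔS = -4.01 J/K

Entropy is a state function: ΔS = nC_V ln(T₂/T₁) + nR ln(V₂/V₁), with C_V = 3R/2 = 12.47 J mol⁻¹ K⁻¹ for a monoatomic ideal gas.
ΔS = 1.14 × [12.47 × ln(296/528) + 8.314 × ln(31.2/20)] = -4.01 J/K.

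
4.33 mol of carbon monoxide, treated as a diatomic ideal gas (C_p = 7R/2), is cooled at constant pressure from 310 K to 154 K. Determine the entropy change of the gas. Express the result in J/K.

At constant pressure, ΔS = nC_p ln(T₂/T₁) with C_p = 7R/2 = 29.1 J mol⁻¹ K⁻¹.
ΔS = 4.33 × 29.1 × ln(154/310) = -88.2 J/K.

ΔS = -88.2 J/K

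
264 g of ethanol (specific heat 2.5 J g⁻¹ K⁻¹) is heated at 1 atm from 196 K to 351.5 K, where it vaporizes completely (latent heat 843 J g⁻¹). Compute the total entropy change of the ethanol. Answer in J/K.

ΔS = 1020 J/K

Warming step: ΔS₁ = m c ln(T_tr/T_i) = 264 × 2.5 × ln(351.5/196) = 385.5 J/K.
Phase change: ΔS₂ = +mL/T_tr = 264 × 843 / 351.5 = 633.1 J/K.
ΔS_total = (385.5) + (633.1) = 1020 J/K.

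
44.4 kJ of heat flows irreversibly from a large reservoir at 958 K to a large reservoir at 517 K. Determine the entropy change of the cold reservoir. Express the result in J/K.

ΔS_cold = 85.9 J/K

The cold reservoir gains heat Q, so ΔS_cold = +Q/T_C = 44400/517 = 85.9 J/K.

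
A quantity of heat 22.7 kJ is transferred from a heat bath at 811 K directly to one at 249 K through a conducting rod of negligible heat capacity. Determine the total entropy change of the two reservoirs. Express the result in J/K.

ΔS_hot = −Q/T_H = −22700/811 = -27.99 J/K and ΔS_cold = +Q/T_C = 22700/249 = 91.16 J/K.
ΔS_total = -27.99 + 91.16 = 63.2 J/K, positive as the second law requires.

ΔS_total = 63.2 J/K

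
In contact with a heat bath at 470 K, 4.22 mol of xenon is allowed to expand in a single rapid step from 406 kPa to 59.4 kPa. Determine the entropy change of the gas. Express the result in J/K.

Entropy is a state function, so ΔS_gas depends only on the end states.
For an isothermal ideal gas ΔS_gas = nR ln(P₁/P₂) = 4.22 × 8.314 × ln(406/59.4) = 67.4 J/K.

ΔS_gas = 67.4 J/K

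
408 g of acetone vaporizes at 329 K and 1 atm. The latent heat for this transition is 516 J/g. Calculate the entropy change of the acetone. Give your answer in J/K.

ΔS = 640 J/K

Heat absorbed by the substance: Q = mL = 408 × 516 = 210528 J.
At constant T, ΔS = Q_rev/T = 210528 / 329 = 640 J/K.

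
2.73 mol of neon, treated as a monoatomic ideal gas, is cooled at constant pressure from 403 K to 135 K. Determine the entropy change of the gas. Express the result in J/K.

ΔS = -62.1 J/K

At constant pressure, ΔS = nC_p ln(T₂/T₁) with C_p = 5R/2 = 20.79 J mol⁻¹ K⁻¹.
ΔS = 2.73 × 20.79 × ln(135/403) = -62.1 J/K.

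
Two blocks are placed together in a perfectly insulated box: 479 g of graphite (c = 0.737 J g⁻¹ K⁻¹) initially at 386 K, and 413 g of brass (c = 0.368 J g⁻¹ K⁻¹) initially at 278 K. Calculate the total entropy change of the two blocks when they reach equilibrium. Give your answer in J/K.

Energy balance: T_f = (m₁c₁T₁ + m₂c₂T₂)/(m₁c₁ + m₂c₂) = 353.5 K.
ΔS₁ = m₁c₁ ln(T_f/T₁) = 353.023 × ln(353.5/386) = -31.05 J/K.
ΔS₂ = m₂c₂ ln(T_f/T₂) = 151.984 × ln(353.5/278) = 36.51 J/K.
ΔS_total = -31.05 + 36.51 = 5.46 J/K.

ΔS_total = 5.46 J/K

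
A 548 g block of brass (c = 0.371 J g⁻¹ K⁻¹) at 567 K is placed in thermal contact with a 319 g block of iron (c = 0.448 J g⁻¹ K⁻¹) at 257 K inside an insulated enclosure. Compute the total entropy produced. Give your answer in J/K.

ΔS_total = 24.5 J/K

Energy balance: T_f = (m₁c₁T₁ + m₂c₂T₂)/(m₁c₁ + m₂c₂) = 439.04 K.
ΔS₁ = m₁c₁ ln(T_f/T₁) = 203.308 × ln(439.04/567) = -52 J/K.
ΔS₂ = m₂c₂ ln(T_f/T₂) = 142.912 × ln(439.04/257) = 76.53 J/K.
ΔS_total = -52 + 76.53 = 24.5 J/K.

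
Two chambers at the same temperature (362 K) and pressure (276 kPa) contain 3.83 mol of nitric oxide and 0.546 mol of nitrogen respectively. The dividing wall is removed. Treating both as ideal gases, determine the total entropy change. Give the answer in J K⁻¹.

Mole fractions: x_A = 3.83/4.38 = 0.875, x_B = 0.125.
ΔS_mix = −R(n_A ln x_A + n_B ln x_B) = −8.314 × (3.83 ln 0.875 + 0.546 ln 0.125) = 13.7 J/K.

ΔS_mix = 13.7 J/K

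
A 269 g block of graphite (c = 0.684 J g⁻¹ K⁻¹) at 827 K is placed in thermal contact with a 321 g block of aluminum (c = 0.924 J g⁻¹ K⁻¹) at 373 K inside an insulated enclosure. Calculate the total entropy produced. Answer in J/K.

ΔS_total = 37.3 J/K

Energy balance: T_f = (m₁c₁T₁ + m₂c₂T₂)/(m₁c₁ + m₂c₂) = 546.81 K.
ΔS₁ = m₁c₁ ln(T_f/T₁) = 183.996 × ln(546.81/827) = -76.119 J/K.
ΔS₂ = m₂c₂ ln(T_f/T₂) = 296.604 × ln(546.81/373) = 113.46 J/K.
ΔS_total = -76.119 + 113.46 = 37.3 J/K.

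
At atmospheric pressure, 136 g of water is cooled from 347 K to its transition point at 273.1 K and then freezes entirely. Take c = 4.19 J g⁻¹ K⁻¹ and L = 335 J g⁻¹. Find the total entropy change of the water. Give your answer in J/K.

ΔS = -303 J/K

Cooling step: ΔS₁ = m c ln(T_tr/T_i) = 136 × 4.19 × ln(273.1/347) = -136.5 J/K.
Phase change: ΔS₂ = −mL/T_tr = −136 × 335 / 273.1 = -166.8 J/K.
ΔS_total = (-136.5) + (-166.8) = -303 J/K.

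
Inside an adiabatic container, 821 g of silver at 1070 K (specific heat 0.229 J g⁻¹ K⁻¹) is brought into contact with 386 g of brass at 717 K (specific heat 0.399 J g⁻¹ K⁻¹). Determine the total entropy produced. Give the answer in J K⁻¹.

ΔS_total = 6.65 J/K

Energy balance: T_f = (m₁c₁T₁ + m₂c₂T₂)/(m₁c₁ + m₂c₂) = 911.04 K.
ΔS₁ = m₁c₁ ln(T_f/T₁) = 188.009 × ln(911.04/1070) = -30.24 J/K.
ΔS₂ = m₂c₂ ln(T_f/T₂) = 154.014 × ln(911.04/717) = 36.89 J/K.
ΔS_total = -30.24 + 36.89 = 6.65 J/K.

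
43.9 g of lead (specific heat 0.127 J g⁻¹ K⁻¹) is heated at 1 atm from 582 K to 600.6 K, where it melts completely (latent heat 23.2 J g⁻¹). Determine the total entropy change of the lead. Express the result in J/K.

Warming step: ΔS₁ = m c ln(T_tr/T_i) = 43.9 × 0.127 × ln(600.6/582) = 0.1754 J/K.
Phase change: ΔS₂ = +mL/T_tr = 43.9 × 23.2 / 600.6 = 1.696 J/K.
ΔS_total = (0.1754) + (1.696) = 1.87 J/K.

ΔS = 1.87 J/K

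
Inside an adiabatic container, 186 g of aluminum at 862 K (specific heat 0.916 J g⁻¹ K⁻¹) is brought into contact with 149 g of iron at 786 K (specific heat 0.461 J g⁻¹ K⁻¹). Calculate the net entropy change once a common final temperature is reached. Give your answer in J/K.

Energy balance: T_f = (m₁c₁T₁ + m₂c₂T₂)/(m₁c₁ + m₂c₂) = 840.16 K.
ΔS₁ = m₁c₁ ln(T_f/T₁) = 170.376 × ln(840.16/862) = -4.3717 J/K.
ΔS₂ = m₂c₂ ln(T_f/T₂) = 68.689 × ln(840.16/786) = 4.5774 J/K.
ΔS_total = -4.3717 + 4.5774 = 0.206 J/K.

ΔS_total = 0.206 J/K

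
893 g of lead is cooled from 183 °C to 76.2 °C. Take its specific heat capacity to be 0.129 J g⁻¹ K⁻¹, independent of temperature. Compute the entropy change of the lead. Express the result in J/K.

In kelvin: T₁ = 456.15 K, T₂ = 349.35 K. ΔS = ∫dQ_rev/T = m c ln(T₂/T₁) = 893 × 0.129 × ln(349.35/456.15) = -30.7 J/K.

ΔS = -30.7 J/K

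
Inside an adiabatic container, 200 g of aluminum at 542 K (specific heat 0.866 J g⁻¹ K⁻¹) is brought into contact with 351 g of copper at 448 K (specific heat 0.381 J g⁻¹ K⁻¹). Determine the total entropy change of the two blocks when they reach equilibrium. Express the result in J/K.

ΔS_total = 1.36 J/K

Energy balance: T_f = (m₁c₁T₁ + m₂c₂T₂)/(m₁c₁ + m₂c₂) = 501.04 K.
ΔS₁ = m₁c₁ ln(T_f/T₁) = 173.2 × ln(501.04/542) = -13.609 J/K.
ΔS₂ = m₂c₂ ln(T_f/T₂) = 133.731 × ln(501.04/448) = 14.965 J/K.
ΔS_total = -13.609 + 14.965 = 1.36 J/K.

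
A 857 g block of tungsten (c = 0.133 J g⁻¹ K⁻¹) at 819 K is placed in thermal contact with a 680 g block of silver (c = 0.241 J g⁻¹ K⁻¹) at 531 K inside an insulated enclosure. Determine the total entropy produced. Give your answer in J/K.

Energy balance: T_f = (m₁c₁T₁ + m₂c₂T₂)/(m₁c₁ + m₂c₂) = 649.14 K.
ΔS₁ = m₁c₁ ln(T_f/T₁) = 113.981 × ln(649.14/819) = -26.49 J/K.
ΔS₂ = m₂c₂ ln(T_f/T₂) = 163.88 × ln(649.14/531) = 32.92 J/K.
ΔS_total = -26.49 + 32.92 = 6.43 J/K.

ΔS_total = 6.43 J/K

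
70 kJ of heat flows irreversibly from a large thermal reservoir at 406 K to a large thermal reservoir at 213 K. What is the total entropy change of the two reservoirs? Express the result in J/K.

ΔS_total = 156 J/K

ΔS_hot = −Q/T_H = −70000/406 = -172.4 J/K and ΔS_cold = +Q/T_C = 70000/213 = 328.6 J/K.
ΔS_total = -172.4 + 328.6 = 156 J/K, positive as the second law requires.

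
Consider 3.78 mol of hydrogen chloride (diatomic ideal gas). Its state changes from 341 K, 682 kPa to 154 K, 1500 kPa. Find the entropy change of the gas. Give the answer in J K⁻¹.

ΔS = -112 J/K

ΔS = nC_p ln(T₂/T₁) − nR ln(P₂/P₁), with C_p = 7R/2 = 29.1 J mol⁻¹ K⁻¹ for a diatomic ideal gas.
ΔS = 3.78 × [29.1 × ln(154/341) − 8.314 × ln(1500/682)] = -112 J/K.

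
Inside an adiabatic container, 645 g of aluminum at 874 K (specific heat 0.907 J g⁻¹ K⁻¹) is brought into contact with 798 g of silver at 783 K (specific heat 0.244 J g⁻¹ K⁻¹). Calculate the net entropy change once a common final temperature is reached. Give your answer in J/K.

Energy balance: T_f = (m₁c₁T₁ + m₂c₂T₂)/(m₁c₁ + m₂c₂) = 851.28 K.
ΔS₁ = m₁c₁ ln(T_f/T₁) = 585.015 × ln(851.28/874) = -15.412 J/K.
ΔS₂ = m₂c₂ ln(T_f/T₂) = 194.712 × ln(851.28/783) = 16.279 J/K.
ΔS_total = -15.412 + 16.279 = 0.867 J/K.

ΔS_total = 0.867 J/K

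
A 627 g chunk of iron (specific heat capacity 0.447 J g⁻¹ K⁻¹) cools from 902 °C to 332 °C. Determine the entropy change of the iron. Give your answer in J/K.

In kelvin: T₁ = 1175.15 K, T₂ = 605.15 K. ΔS = ∫dQ_rev/T = m c ln(T₂/T₁) = 627 × 0.447 × ln(605.15/1175.15) = -186 J/K.

ΔS = -186 J/K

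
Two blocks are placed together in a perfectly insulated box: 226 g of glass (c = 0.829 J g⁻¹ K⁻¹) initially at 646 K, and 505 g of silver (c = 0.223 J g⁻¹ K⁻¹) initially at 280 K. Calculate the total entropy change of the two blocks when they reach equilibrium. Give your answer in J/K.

Energy balance: T_f = (m₁c₁T₁ + m₂c₂T₂)/(m₁c₁ + m₂c₂) = 508.6 K.
ΔS₁ = m₁c₁ ln(T_f/T₁) = 187.354 × ln(508.6/646) = -44.81 J/K.
ΔS₂ = m₂c₂ ln(T_f/T₂) = 112.615 × ln(508.6/280) = 67.22 J/K.
ΔS_total = -44.81 + 67.22 = 22.4 J/K.

ΔS_total = 22.4 J/K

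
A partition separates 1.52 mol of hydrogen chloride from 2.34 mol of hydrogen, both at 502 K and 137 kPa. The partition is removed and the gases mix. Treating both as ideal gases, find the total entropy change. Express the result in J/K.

ΔS_mix = 21.5 J/K

Mole fractions: x_A = 1.52/3.86 = 0.394, x_B = 0.606.
ΔS_mix = −R(n_A ln x_A + n_B ln x_B) = −8.314 × (1.52 ln 0.394 + 2.34 ln 0.606) = 21.5 J/K.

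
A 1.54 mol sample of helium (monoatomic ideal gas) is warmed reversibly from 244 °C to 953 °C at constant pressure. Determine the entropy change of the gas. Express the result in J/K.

In kelvin: T₁ = 517.15 K, T₂ = 1226.15 K. At constant pressure, ΔS = nC_p ln(T₂/T₁) with C_p = 5R/2 = 20.79 J mol⁻¹ K⁻¹.
ΔS = 1.54 × 20.79 × ln(1226.15/517.15) = 27.6 J/K.

ΔS = 27.6 J/K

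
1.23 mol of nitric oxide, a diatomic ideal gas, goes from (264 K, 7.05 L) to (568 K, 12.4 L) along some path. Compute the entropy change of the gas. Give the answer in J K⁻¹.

Entropy is a state function: ΔS = nC_V ln(T₂/T₁) + nR ln(V₂/V₁), with C_V = 5R/2 = 20.79 J mol⁻¹ K⁻¹ for a diatomic ideal gas.
ΔS = 1.23 × [20.79 × ln(568/264) + 8.314 × ln(12.4/7.05)] = 25.4 J/K.

ΔS = 25.4 J/K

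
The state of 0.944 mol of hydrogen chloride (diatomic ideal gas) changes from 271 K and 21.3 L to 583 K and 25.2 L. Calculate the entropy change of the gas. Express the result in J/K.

Entropy is a state function: ΔS = nC_V ln(T₂/T₁) + nR ln(V₂/V₁), with C_V = 5R/2 = 20.79 J mol⁻¹ K⁻¹ for a diatomic ideal gas.
ΔS = 0.944 × [20.79 × ln(583/271) + 8.314 × ln(25.2/21.3)] = 16.4 J/K.

ΔS = 16.4 J/K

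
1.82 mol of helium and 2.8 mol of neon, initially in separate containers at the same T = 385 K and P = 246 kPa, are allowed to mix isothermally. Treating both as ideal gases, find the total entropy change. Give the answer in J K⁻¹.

ΔS_mix = 25.8 J/K

Mole fractions: x_A = 1.82/4.62 = 0.394, x_B = 0.606.
ΔS_mix = −R(n_A ln x_A + n_B ln x_B) = −8.314 × (1.82 ln 0.394 + 2.8 ln 0.606) = 25.8 J/K.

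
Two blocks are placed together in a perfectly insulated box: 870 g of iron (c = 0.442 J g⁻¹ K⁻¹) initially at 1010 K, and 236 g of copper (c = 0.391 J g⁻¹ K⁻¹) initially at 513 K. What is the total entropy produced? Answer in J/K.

ΔS_total = 14.8 J/K

Energy balance: T_f = (m₁c₁T₁ + m₂c₂T₂)/(m₁c₁ + m₂c₂) = 913.82 K.
ΔS₁ = m₁c₁ ln(T_f/T₁) = 384.54 × ln(913.82/1010) = -38.48 J/K.
ΔS₂ = m₂c₂ ln(T_f/T₂) = 92.276 × ln(913.82/513) = 53.28 J/K.
ΔS_total = -38.48 + 53.28 = 14.8 J/K.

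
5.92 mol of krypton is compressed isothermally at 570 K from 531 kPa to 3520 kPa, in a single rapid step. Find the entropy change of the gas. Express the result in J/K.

Entropy is a state function, so ΔS_gas depends only on the end states.
For an isothermal ideal gas ΔS_gas = nR ln(P₁/P₂) = 5.92 × 8.314 × ln(531/3520) = -93.1 J/K.

ΔS_gas = -93.1 J/K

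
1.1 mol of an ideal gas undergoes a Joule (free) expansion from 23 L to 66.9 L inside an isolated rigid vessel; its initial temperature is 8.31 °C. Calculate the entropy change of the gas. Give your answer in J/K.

No heat is exchanged and no work is done, so the ideal-gas temperature stays constant.
Entropy is a state function; using a reversible isothermal path, ΔS_gas = nR ln(V₂/V₁) = 1.1 × 8.314 × ln(66.9/23) = 9.76 J/K.

ΔS_gas = 9.76 J/K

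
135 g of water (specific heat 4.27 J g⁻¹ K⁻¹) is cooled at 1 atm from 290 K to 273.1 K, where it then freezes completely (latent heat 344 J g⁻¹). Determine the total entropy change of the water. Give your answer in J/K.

ΔS = -205 J/K

Cooling step: ΔS₁ = m c ln(T_tr/T_i) = 135 × 4.27 × ln(273.1/290) = -34.61 J/K.
Phase change: ΔS₂ = −mL/T_tr = −135 × 344 / 273.1 = -170 J/K.
ΔS_total = (-34.61) + (-170) = -205 J/K.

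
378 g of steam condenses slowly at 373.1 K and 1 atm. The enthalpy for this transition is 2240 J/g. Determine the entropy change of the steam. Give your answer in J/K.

Heat released by the substance: Q = −mL = −378 × 2240 = −846720 J.
At constant T, ΔS = Q_rev/T = −846720 / 373.1 = -2270 J/K.

ΔS = -2270 J/K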